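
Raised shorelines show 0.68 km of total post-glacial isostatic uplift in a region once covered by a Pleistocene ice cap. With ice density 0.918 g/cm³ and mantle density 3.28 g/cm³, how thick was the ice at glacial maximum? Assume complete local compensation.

2.43 km

u = t ρ_ice/ρ_m → t = u ρ_m/ρ_ice = 0.68 km × 3.28/0.918 = 2.43 km.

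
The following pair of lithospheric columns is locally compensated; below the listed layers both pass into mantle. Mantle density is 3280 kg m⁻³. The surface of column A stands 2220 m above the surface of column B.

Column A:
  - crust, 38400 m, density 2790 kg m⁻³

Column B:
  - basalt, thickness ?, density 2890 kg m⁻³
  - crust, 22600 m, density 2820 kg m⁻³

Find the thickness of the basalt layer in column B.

Take the compensation level at the base of the deeper column (depth z_c below the surface of column A) and equate Σ ρ_i t_i down to z_c; mantle fills any gap and the z_c terms cancel.
Column A: 38400×2790 + (z_c − 38400)×3280
Column B: 2220×0 + x×2890 + 22600×2820 + (z_c − 2220 − 22600 − x)×3280
The z_c×3280 term appears on both sides and cancels. Collect the known terms of each column as K = Σ(ρt)_known − 3280 × (depth of known layers): K_A = 107136000 − 3280×38400 = −18816000; K_B = 63732000 − 3280×(2220 + 22600) = −17677600.
Balance: K_A = K_B − x×(3280 − 2890), so x = (K_B − K_A)/(3280 − 2890) = 1138400/390 = 2920 m.

2920 m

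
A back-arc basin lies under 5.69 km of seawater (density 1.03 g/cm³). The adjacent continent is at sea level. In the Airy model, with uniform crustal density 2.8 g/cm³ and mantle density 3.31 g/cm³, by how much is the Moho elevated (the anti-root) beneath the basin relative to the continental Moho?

Balancing pressure at the compensation depth: replacing crust with seawater at the top is compensated by replacing crust with mantle at the base: d (ρ_c − ρ_w) = a (ρ_m − ρ_c).
a = d (ρ_c − ρ_w)/(ρ_m − ρ_c) = 5.69 km × 1.77/0.51 = 19.7 km.

19.7 km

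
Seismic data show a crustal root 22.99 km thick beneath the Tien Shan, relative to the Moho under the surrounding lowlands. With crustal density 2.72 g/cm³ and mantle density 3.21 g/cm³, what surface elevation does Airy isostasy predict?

Isostatic balance requires: ρ_c h = (ρ_m − ρ_c) r.
h = r (ρ_m − ρ_c) / ρ_c = 22.99 km × (3.21 − 2.72) / 2.72 = 4.14 km.

4.14 km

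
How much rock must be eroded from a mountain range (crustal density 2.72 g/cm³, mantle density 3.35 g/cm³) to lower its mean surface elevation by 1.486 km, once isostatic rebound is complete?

Net drop Δ = e − u = e − e ρ_c/ρ_m = e (ρ_m − ρ_c)/ρ_m.
e = Δ ρ_m/(ρ_m − ρ_c) = 1.486 km × 3.35/0.63 = 7.9 km.

7.9 km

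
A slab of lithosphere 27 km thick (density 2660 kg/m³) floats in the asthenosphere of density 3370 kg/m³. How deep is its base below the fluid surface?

Draft d = t ρ_obj/ρ_fluid = 27 km × 2660/3370 = 21.3 km.

21.3 km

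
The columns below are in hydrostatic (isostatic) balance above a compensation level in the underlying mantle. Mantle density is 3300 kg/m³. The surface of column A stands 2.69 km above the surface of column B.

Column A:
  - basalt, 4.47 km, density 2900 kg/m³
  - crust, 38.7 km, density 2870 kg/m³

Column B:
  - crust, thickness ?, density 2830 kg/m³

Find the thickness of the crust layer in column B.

Take the compensation level at the base of the deeper column (depth z_c below the surface of column A) and equate Σ ρ_i t_i down to z_c; mantle fills any gap and the z_c terms cancel.
Column A: 4.47×2900 + 38.7×2870 + (z_c − 43.17)×3300
Column B: 2.69×0 + x×2830 + (z_c − 2.69 − 0 − x)×3300
The z_c×3300 term appears on both sides and cancels. Collect the known terms of each column as K = Σ(ρt)_known − 3300 × (depth of known layers): K_A = 124032 − 3300×43.17 = −18429; K_B = 0 − 3300×(2.69 + 0) = −8877.
Balance: K_A = K_B − x×(3300 − 2830), so x = (K_B − K_A)/(3300 − 2830) = 9552/470 = 20.3 km.

20.3 km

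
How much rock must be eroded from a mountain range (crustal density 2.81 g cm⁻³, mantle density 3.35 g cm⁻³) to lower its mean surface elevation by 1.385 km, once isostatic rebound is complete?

8.59 km

Net drop Δ = e − u = e − e ρ_c/ρ_m = e (ρ_m − ρ_c)/ρ_m.
e = Δ ρ_m/(ρ_m − ρ_c) = 1.385 km × 3.35/0.54 = 8.59 km.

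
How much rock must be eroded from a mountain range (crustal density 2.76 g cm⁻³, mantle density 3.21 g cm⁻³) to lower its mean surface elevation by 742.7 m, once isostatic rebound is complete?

Net drop Δ = e − u = e − e ρ_c/ρ_m = e (ρ_m − ρ_c)/ρ_m.
e = Δ ρ_m/(ρ_m − ρ_c) = 742.7 m × 3.21/0.45 = 5300 m.

5300 m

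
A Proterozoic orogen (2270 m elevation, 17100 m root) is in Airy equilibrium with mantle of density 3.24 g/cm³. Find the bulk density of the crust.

2.86 g/cm³

ρ_c h = (ρ_m − ρ_c) r → ρ_c (h + r) = ρ_m r → ρ_c = ρ_m r / (h + r).
ρ_c = 3.24 × 17100 m / (2270 m + 17100 m) = 2.86 g/cm³.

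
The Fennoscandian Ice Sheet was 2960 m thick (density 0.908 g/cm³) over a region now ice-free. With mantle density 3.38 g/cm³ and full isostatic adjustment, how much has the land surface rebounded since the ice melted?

Removing the load lets mantle flow back in; uplift u satisfies ρ_ice t = ρ_m u.
u = t ρ_ice/ρ_m = 2960 m × 0.908/3.38 = 795 m.

795 m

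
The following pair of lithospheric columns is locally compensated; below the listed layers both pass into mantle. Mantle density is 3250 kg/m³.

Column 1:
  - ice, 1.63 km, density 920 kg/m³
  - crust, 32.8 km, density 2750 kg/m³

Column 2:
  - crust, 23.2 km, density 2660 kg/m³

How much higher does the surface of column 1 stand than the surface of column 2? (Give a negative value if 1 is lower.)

For any compensation level in the mantle, the mantle terms cancel and isostasy reduces to e = (Σt_1 − Σt_2) − (Σ(ρt)_1 − Σ(ρt)_2) / ρ_m.
Σt_1 = 34.43 km; Σt_2 = 23.2 km; Σ(ρt)_1 = 91699.6; Σ(ρt)_2 = 61712 (in km·kg/m³).
e = (34.43 − 23.2) − (91699.6 − 61712) / 3250 = 2 km.

2 km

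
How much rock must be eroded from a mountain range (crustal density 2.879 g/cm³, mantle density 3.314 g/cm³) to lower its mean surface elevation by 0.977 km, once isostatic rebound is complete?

Net drop Δ = e − u = e − e ρ_c/ρ_m = e (ρ_m − ρ_c)/ρ_m.
e = Δ ρ_m/(ρ_m − ρ_c) = 0.977 km × 3.314/0.435 = 7.44 km.

7.44 km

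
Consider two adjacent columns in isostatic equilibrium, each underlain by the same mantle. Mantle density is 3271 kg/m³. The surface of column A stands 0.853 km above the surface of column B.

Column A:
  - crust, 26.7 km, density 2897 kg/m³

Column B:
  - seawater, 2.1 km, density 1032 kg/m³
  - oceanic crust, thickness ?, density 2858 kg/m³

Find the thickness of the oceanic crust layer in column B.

Take the compensation level at the base of the deeper column (depth z_c below the surface of column A) and equate Σ ρ_i t_i down to z_c; mantle fills any gap and the z_c terms cancel.
Column A: 26.7×2897 + (z_c − 26.7)×3271
Column B: 0.853×0 + 2.1×1032 + x×2858 + (z_c − 0.853 − 2.1 − x)×3271
The z_c×3271 term appears on both sides and cancels. Collect the known terms of each column as K = Σ(ρt)_known − 3271 × (depth of known layers): K_A = 77349.9 − 3271×26.7 = −9985.8; K_B = 2167.2 − 3271×(0.853 + 2.1) = −7492.063.
Balance: K_A = K_B − x×(3271 − 2858), so x = (K_B − K_A)/(3271 − 2858) = 2493.74/413 = 6.04 km.

6.04 km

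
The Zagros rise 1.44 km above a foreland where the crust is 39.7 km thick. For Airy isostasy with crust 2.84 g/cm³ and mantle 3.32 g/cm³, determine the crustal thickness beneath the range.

Root depth r = h ρ_c / (ρ_m − ρ_c) = 1.44 km × 2.84 / 0.48 = 8.52 km.
Total thickness = T + h + r = 39.7 km + 1.44 km + 8.52 km = 49.7 km.

49.7 km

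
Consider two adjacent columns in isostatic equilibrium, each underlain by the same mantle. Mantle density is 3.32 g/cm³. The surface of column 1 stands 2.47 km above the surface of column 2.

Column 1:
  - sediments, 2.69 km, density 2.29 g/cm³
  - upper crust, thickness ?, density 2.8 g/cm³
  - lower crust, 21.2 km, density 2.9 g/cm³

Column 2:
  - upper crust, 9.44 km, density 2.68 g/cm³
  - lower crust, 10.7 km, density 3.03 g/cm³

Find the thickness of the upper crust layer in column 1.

10.9 km

Take the compensation level at the base of the deeper column (depth z_c below the surface of column 1) and equate Σ ρ_i t_i down to z_c; mantle fills any gap and the z_c terms cancel.
Column 1: 2.69×2.29 + x×2.8 + 21.2×2.9 + (z_c − 23.89 − x)×3.32
Column 2: 2.47×0 + 9.44×2.68 + 10.7×3.03 + (z_c − 2.47 − 20.14)×3.32
The z_c×3.32 term appears on both sides and cancels. Collect the known terms of each column as K = Σ(ρt)_known − 3.32 × (depth of known layers): K_1 = 67.6401 − 3.32×23.89 = −11.6747; K_2 = 57.7202 − 3.32×(2.47 + 20.14) = −17.345.
Balance: K_1 − x×(3.32 − 2.8) = K_2, so x = (K_1 − K_2)/(3.32 − 2.8) = 5.6703/0.52 = 10.9 km.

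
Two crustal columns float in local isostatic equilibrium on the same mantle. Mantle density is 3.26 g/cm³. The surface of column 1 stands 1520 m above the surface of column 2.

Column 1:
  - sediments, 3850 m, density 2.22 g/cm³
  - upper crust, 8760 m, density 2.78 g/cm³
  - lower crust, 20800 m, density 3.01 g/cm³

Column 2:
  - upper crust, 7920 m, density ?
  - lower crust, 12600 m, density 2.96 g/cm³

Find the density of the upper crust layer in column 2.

Take the compensation level at the base of the deeper column (depth z_c below the surface of column 1) and equate Σ ρ_i t_i down to z_c; mantle fills any gap and the z_c terms cancel.
Column 1: 3850×2.22 + 8760×2.78 + 20800×3.01 + (z_c − 33410)×3.26
Column 2: 1520×0 + 7920×ρ + 12600×2.96 + (z_c − 1520 − 20520)×3.26
The z_c×3.26 term appears on both sides and cancels. Collect the known terms of each column as K = Σ(ρt)_known − 3.26 × (depth of known layers): K_1 = 95507.8 − 3.26×33410 = −13408.8; K_2 = 37296 − 3.26×(1520 + 20520) = −34554.4.
Balance: K_1 = K_2 + 7920×ρ, so ρ = (K_1 − K_2)/7920 = 21145.6/7920 = 2.67 g/cm³.

2.67 g/cm³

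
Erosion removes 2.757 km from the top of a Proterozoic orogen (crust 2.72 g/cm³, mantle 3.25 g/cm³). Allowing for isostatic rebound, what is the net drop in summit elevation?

0.45 km

Rebound u = e ρ_c/ρ_m = 2.757 km × 2.72/3.25 = 2.307 km.
Net surface drop = e − u = 2.757 km − 2.307 km = e (ρ_m − ρ_c)/ρ_m = 0.45 km.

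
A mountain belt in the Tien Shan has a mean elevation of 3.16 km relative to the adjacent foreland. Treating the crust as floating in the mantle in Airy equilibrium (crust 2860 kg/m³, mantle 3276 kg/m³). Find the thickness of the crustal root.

Equating mass per unit area of the two columns: the weight of the topography is balanced by the buoyancy of the root, ρ_c h = (ρ_m − ρ_c) r.
r = h · ρ_c / (ρ_m − ρ_c) = 3.16 km × 2860 / (3276 − 2860) = 21.7 km.

21.7 km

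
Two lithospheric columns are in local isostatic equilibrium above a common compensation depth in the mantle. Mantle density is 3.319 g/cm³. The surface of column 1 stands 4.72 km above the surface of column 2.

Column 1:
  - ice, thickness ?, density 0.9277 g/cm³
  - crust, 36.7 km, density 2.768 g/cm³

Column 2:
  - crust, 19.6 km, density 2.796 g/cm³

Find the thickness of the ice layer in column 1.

Take the compensation level at the base of the deeper column (depth z_c below the surface of column 1) and equate Σ ρ_i t_i down to z_c; mantle fills any gap and the z_c terms cancel.
Column 1: x×0.9277 + 36.7×2.768 + (z_c − 36.7 − x)×3.319
Column 2: 4.72×0 + 19.6×2.796 + (z_c − 4.72 − 19.6)×3.319
The z_c×3.319 term appears on both sides and cancels. Collect the known terms of each column as K = Σ(ρt)_known − 3.319 × (depth of known layers): K_1 = 101.5856 − 3.319×36.7 = −20.2217; K_2 = 54.8016 − 3.319×(4.72 + 19.6) = −25.91648.
Balance: K_1 − x×(3.319 − 0.9277) = K_2, so x = (K_1 − K_2)/(3.319 − 0.9277) = 5.69478/2.3913 = 2.38 km.

2.38 km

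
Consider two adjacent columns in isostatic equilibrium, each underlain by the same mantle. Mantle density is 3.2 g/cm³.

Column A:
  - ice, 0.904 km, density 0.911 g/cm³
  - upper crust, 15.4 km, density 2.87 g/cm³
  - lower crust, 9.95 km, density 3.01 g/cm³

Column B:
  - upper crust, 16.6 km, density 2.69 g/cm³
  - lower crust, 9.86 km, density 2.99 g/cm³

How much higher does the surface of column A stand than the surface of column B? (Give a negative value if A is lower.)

−0.467 km

For any compensation level in the mantle, the mantle terms cancel and isostasy reduces to e = (Σt_A − Σt_B) − (Σ(ρt)_A − Σ(ρt)_B) / ρ_m.
Σt_A = 26.254 km; Σt_B = 26.46 km; Σ(ρt)_A = 74.971044; Σ(ρt)_B = 74.1354 (in km·g/cm³).
e = (26.254 − 26.46) − (74.971044 − 74.1354) / 3.2 = −0.467 km.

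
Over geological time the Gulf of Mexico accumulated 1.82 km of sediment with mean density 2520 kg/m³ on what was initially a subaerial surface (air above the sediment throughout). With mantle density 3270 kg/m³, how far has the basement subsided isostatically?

Subaerial load: s = t ρ_sed / ρ_m = 1.82 km × 2520/3270 = 1.4 km.

1.4 km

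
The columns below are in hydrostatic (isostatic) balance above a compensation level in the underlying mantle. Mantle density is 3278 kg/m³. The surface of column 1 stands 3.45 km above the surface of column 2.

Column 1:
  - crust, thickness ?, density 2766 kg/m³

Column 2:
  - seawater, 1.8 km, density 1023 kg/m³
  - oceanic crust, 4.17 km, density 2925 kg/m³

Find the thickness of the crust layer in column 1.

Take the compensation level at the base of the deeper column (depth z_c below the surface of column 1) and equate Σ ρ_i t_i down to z_c; mantle fills any gap and the z_c terms cancel.
Column 1: x×2766 + (z_c − 0 − x)×3278
Column 2: 3.45×0 + 1.8×1023 + 4.17×2925 + (z_c − 3.45 − 5.97)×3278
The z_c×3278 term appears on both sides and cancels. Collect the known terms of each column as K = Σ(ρt)_known − 3278 × (depth of known layers): K_1 = 0 − 3278×0 = 0; K_2 = 14038.65 − 3278×(3.45 + 5.97) = −16840.11.
Balance: K_1 − x×(3278 − 2766) = K_2, so x = (K_1 − K_2)/(3278 − 2766) = 16840.1/512 = 32.9 km.

32.9 km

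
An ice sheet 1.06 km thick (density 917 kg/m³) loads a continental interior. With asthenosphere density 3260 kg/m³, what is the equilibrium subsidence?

Isostatic balance requires: the ice load ρ_ice t is balanced by mantle displaced below, ρ_m s.
s = t ρ_ice / ρ_m = 1.06 km × 917/3260 = 0.298 km.

0.298 km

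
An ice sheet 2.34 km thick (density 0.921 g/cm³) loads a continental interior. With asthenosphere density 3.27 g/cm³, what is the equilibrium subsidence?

Equating mass per unit area of the two columns: the ice load ρ_ice t is balanced by mantle displaced below, ρ_m s.
s = t ρ_ice / ρ_m = 2.34 km × 0.921/3.27 = 0.659 km.

0.659 km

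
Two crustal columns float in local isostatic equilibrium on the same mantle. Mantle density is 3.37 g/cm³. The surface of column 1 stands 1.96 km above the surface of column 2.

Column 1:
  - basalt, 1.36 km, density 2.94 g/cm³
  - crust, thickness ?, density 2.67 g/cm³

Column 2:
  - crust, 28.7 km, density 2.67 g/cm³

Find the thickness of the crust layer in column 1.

37.3 km

Take the compensation level at the base of the deeper column (depth z_c below the surface of column 1) and equate Σ ρ_i t_i down to z_c; mantle fills any gap and the z_c terms cancel.
Column 1: 1.36×2.94 + x×2.67 + (z_c − 1.36 − x)×3.37
Column 2: 1.96×0 + 28.7×2.67 + (z_c − 1.96 − 28.7)×3.37
The z_c×3.37 term appears on both sides and cancels. Collect the known terms of each column as K = Σ(ρt)_known − 3.37 × (depth of known layers): K_1 = 3.9984 − 3.37×1.36 = −0.5848; K_2 = 76.629 − 3.37×(1.96 + 28.7) = −26.6952.
Balance: K_1 − x×(3.37 − 2.67) = K_2, so x = (K_1 − K_2)/(3.37 − 2.67) = 26.1104/0.7 = 37.3 km.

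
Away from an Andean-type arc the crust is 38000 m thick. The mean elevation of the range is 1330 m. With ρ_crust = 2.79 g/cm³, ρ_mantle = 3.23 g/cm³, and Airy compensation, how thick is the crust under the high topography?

47800 m

Root depth r = h ρ_c / (ρ_m − ρ_c) = 1330 m × 2.79 / 0.44 = 8433 m.
Total thickness = T + h + r = 38000 m + 1330 m + 8433 m = 47800 m.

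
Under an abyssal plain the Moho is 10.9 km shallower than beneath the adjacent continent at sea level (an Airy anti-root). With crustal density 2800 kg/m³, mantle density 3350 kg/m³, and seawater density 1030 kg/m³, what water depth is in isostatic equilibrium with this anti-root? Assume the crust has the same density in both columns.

Replacing a thickness d of crust by seawater at the top must be balanced by replacing crust with mantle at the base: d (ρ_c − ρ_w) = a (ρ_m − ρ_c).
d = a (ρ_m − ρ_c)/(ρ_c − ρ_w) = 10.9 km × 550/1770 = 3.39 km.

3.39 km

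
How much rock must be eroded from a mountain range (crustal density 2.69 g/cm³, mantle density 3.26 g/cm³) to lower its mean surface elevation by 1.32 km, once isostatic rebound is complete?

7.55 km

Net drop Δ = e − u = e − e ρ_c/ρ_m = e (ρ_m − ρ_c)/ρ_m.
e = Δ ρ_m/(ρ_m − ρ_c) = 1.32 km × 3.26/0.57 = 7.55 km.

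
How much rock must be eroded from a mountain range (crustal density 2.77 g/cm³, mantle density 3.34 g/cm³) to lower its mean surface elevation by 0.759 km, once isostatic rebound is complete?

4.45 km

Net drop Δ = e − u = e − e ρ_c/ρ_m = e (ρ_m − ρ_c)/ρ_m.
e = Δ ρ_m/(ρ_m − ρ_c) = 0.759 km × 3.34/0.57 = 4.45 km.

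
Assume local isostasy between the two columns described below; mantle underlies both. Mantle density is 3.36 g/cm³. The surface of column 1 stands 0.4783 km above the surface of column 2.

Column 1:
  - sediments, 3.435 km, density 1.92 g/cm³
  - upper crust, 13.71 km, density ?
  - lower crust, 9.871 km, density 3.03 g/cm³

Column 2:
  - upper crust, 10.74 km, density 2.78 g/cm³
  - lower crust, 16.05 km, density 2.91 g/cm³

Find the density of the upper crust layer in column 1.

2.86 g/cm³

Take the compensation level at the base of the deeper column (depth z_c below the surface of column 1) and equate Σ ρ_i t_i down to z_c; mantle fills any gap and the z_c terms cancel.
Column 1: 3.435×1.92 + 13.71×ρ + 9.871×3.03 + (z_c − 27.016)×3.36
Column 2: 0.4783×0 + 10.74×2.78 + 16.05×2.91 + (z_c − 0.4783 − 26.79)×3.36
The z_c×3.36 term appears on both sides and cancels. Collect the known terms of each column as K = Σ(ρt)_known − 3.36 × (depth of known layers): K_1 = 36.50433 − 3.36×27.016 = −54.26943; K_2 = 76.5627 − 3.36×(0.4783 + 26.79) = −15.058788.
Balance: K_1 + 13.71×ρ = K_2, so ρ = (K_2 − K_1)/13.71 = 39.2106/13.71 = 2.86 g/cm³.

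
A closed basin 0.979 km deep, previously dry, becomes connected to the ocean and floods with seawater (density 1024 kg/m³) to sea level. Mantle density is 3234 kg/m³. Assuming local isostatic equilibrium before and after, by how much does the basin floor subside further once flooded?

0.454 km

After flooding the water column is d + s deep. Its weight must equal the weight of mantle displaced by the extra subsidence s: (d + s) ρ_w = s ρ_m.
s = d ρ_w / (ρ_m − ρ_w) = 0.979 km × 1024/(3234 − 1024) = 0.454 km.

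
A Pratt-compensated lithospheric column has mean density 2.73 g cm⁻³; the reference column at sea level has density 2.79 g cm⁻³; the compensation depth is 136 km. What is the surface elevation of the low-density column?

2.99 km

ρ_ref D = ρ (D + h) → h = D (ρ_ref − ρ)/ρ.
h = 136 km × (2.79 − 2.73)/2.73 = 2.99 km.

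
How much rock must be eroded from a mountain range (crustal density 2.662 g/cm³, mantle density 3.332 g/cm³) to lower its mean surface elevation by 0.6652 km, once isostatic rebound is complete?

Net drop Δ = e − u = e − e ρ_c/ρ_m = e (ρ_m − ρ_c)/ρ_m.
e = Δ ρ_m/(ρ_m − ρ_c) = 0.6652 km × 3.332/0.67 = 3.31 km.

3.31 km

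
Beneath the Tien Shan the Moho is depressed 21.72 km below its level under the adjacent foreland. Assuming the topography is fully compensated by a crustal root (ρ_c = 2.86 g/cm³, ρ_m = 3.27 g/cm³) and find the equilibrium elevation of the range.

Balancing pressure at the compensation depth: ρ_c h = (ρ_m − ρ_c) r.
h = r (ρ_m − ρ_c) / ρ_c = 21.72 km × (3.27 − 2.86) / 2.86 = 3.11 km.

3.11 km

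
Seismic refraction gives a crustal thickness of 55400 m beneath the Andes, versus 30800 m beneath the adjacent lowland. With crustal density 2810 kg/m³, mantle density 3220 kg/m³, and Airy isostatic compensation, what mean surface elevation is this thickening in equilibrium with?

3130 m

Excess crust Δ = 55400 m − 30800 m = 24600 m, split between elevation h and root r with h + r = Δ.
Airy balance ρ_c h = (ρ_m − ρ_c) r gives r = h ρ_c/(ρ_m − ρ_c), so h (1 + ρ_c/(ρ_m − ρ_c)) = Δ, i.e. h = Δ (ρ_m − ρ_c)/ρ_m.
h = 24600 m × 410/3220 = 3130 m.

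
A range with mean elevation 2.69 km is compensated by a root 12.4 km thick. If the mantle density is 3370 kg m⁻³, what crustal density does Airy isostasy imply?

2770 kg m⁻³

ρ_c h = (ρ_m − ρ_c) r → ρ_c (h + r) = ρ_m r → ρ_c = ρ_m r / (h + r).
ρ_c = 3370 × 12.4 km / (2.69 km + 12.4 km) = 2770 kg m⁻³.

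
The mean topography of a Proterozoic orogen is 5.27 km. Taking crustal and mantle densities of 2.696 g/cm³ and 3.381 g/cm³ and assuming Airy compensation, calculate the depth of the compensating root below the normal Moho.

By Archimedes' principle applied to the lithosphere: the weight of the topography is balanced by the buoyancy of the root, ρ_c h = (ρ_m − ρ_c) r.
r = h · ρ_c / (ρ_m − ρ_c) = 5.27 km × 2.696 / (3.381 − 2.696) = 20.7 km.

20.7 km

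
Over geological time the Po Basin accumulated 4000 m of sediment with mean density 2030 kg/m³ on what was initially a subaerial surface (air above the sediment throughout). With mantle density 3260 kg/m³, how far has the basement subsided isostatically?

Subaerial load: s = t ρ_sed / ρ_m = 4000 m × 2030/3260 = 2490 m.

2490 m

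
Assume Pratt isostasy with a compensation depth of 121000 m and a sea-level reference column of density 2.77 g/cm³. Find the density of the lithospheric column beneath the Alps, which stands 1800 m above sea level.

2.73 g/cm³

Pratt balance: ρ_ref D = ρ (D + h).
ρ = ρ_ref D/(D + h) = 2.77 × 121000 m/(121000 m + 1800 m) = 2.73 g/cm³.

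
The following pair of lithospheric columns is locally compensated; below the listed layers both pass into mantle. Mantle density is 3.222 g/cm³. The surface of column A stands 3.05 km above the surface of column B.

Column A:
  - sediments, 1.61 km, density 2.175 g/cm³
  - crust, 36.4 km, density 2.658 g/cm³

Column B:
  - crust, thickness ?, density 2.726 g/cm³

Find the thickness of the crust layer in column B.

Take the compensation level at the base of the deeper column (depth z_c below the surface of column A) and equate Σ ρ_i t_i down to z_c; mantle fills any gap and the z_c terms cancel.
Column A: 1.61×2.175 + 36.4×2.658 + (z_c − 38.01)×3.222
Column B: 3.05×0 + x×2.726 + (z_c − 3.05 − 0 − x)×3.222
The z_c×3.222 term appears on both sides and cancels. Collect the known terms of each column as K = Σ(ρt)_known − 3.222 × (depth of known layers): K_A = 100.25295 − 3.222×38.01 = −22.21527; K_B = 0 − 3.222×(3.05 + 0) = −9.8271.
Balance: K_A = K_B − x×(3.222 − 2.726), so x = (K_B − K_A)/(3.222 − 2.726) = 12.3882/0.496 = 25 km.

25 km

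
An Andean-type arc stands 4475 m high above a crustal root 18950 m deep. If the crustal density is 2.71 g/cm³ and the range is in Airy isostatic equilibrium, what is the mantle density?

3.35 g/cm³

Airy balance: ρ_c h = (ρ_m − ρ_c) r → ρ_m = ρ_c (1 + h/r).
ρ_m = 2.71 × (1 + 4475 m/18950 m) = 3.35 g/cm³.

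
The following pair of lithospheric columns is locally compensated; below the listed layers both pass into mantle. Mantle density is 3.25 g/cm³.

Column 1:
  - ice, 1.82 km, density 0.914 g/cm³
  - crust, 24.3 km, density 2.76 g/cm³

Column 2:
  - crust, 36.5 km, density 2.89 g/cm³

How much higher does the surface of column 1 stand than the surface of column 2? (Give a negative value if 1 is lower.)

For any compensation level in the mantle, the mantle terms cancel and isostasy reduces to e = (Σt_1 − Σt_2) − (Σ(ρt)_1 − Σ(ρt)_2) / ρ_m.
Σt_1 = 26.12 km; Σt_2 = 36.5 km; Σ(ρt)_1 = 68.73148; Σ(ρt)_2 = 105.485 (in km·g/cm³).
e = (26.12 − 36.5) − (68.73148 − 105.485) / 3.25 = 0.929 km.

0.929 km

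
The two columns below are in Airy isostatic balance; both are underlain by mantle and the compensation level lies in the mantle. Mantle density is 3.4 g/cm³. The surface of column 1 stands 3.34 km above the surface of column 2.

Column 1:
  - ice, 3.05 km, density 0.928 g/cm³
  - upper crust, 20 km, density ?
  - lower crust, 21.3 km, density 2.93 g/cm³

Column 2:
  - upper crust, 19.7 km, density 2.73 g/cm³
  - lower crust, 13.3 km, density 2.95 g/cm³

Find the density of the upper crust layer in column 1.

Take the compensation level at the base of the deeper column (depth z_c below the surface of column 1) and equate Σ ρ_i t_i down to z_c; mantle fills any gap and the z_c terms cancel.
Column 1: 3.05×0.928 + 20×ρ + 21.3×2.93 + (z_c − 44.35)×3.4
Column 2: 3.34×0 + 19.7×2.73 + 13.3×2.95 + (z_c − 3.34 − 33)×3.4
The z_c×3.4 term appears on both sides and cancels. Collect the known terms of each column as K = Σ(ρt)_known − 3.4 × (depth of known layers): K_1 = 65.2394 − 3.4×44.35 = −85.5506; K_2 = 93.016 − 3.4×(3.34 + 33) = −30.54.
Balance: K_1 + 20×ρ = K_2, so ρ = (K_2 − K_1)/20 = 55.0106/20 = 2.75 g/cm³.

2.75 g/cm³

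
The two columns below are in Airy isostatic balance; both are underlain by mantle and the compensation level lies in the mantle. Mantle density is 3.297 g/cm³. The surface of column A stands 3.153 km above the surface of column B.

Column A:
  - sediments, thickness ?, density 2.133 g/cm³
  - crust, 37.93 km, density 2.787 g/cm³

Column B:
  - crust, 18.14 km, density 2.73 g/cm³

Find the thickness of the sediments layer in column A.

Take the compensation level at the base of the deeper column (depth z_c below the surface of column A) and equate Σ ρ_i t_i down to z_c; mantle fills any gap and the z_c terms cancel.
Column A: x×2.133 + 37.93×2.787 + (z_c − 37.93 − x)×3.297
Column B: 3.153×0 + 18.14×2.73 + (z_c − 3.153 − 18.14)×3.297
The z_c×3.297 term appears on both sides and cancels. Collect the known terms of each column as K = Σ(ρt)_known − 3.297 × (depth of known layers): K_A = 105.71091 − 3.297×37.93 = −19.3443; K_B = 49.5222 − 3.297×(3.153 + 18.14) = −20.680821.
Balance: K_A − x×(3.297 − 2.133) = K_B, so x = (K_A − K_B)/(3.297 − 2.133) = 1.33652/1.164 = 1.15 km.

1.15 km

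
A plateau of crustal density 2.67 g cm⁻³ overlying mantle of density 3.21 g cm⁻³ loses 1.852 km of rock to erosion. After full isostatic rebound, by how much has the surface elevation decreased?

0.312 km

Rebound u = e ρ_c/ρ_m = 1.852 km × 2.67/3.21 = 1.54 km.
Net surface drop = e − u = 1.852 km − 1.54 km = e (ρ_m − ρ_c)/ρ_m = 0.312 km.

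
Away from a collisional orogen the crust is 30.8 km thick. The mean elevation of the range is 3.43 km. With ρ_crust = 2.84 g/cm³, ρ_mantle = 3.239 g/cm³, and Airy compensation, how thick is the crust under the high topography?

Root depth r = h ρ_c / (ρ_m − ρ_c) = 3.43 km × 2.84 / 0.399 = 24.41 km.
Total thickness = T + h + r = 30.8 km + 3.43 km + 24.41 km = 58.6 km.

58.6 km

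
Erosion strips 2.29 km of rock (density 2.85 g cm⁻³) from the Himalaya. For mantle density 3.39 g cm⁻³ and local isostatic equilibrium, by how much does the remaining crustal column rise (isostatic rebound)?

Unloading: uplift u = e ρ_c/ρ_m = 2.29 km × 2.85/3.39 = 1.93 km.

1.93 km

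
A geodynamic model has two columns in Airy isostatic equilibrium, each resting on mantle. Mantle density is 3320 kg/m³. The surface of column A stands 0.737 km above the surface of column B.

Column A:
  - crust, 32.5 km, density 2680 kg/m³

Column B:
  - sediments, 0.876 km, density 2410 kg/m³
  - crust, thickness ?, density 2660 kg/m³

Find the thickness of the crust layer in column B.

Take the compensation level at the base of the deeper column (depth z_c below the surface of column A) and equate Σ ρ_i t_i down to z_c; mantle fills any gap and the z_c terms cancel.
Column A: 32.5×2680 + (z_c − 32.5)×3320
Column B: 0.737×0 + 0.876×2410 + x×2660 + (z_c − 0.737 − 0.876 − x)×3320
The z_c×3320 term appears on both sides and cancels. Collect the known terms of each column as K = Σ(ρt)_known − 3320 × (depth of known layers): K_A = 87100 − 3320×32.5 = −20800; K_B = 2111.16 − 3320×(0.737 + 0.876) = −3244.
Balance: K_A = K_B − x×(3320 − 2660), so x = (K_B − K_A)/(3320 − 2660) = 17556/660 = 26.6 km.

26.6 km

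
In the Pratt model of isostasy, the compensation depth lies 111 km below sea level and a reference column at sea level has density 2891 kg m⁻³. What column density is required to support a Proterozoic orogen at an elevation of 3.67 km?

2800 kg m⁻³

Pratt balance: ρ_ref D = ρ (D + h).
ρ = ρ_ref D/(D + h) = 2891 × 111 km/(111 km + 3.67 km) = 2800 kg m⁻³.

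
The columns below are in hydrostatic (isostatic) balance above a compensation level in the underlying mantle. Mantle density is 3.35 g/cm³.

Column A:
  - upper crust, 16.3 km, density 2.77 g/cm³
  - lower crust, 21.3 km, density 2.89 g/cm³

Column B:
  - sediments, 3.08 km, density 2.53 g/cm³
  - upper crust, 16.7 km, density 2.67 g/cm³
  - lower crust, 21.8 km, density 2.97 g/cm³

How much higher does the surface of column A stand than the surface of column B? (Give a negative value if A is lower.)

−0.87 km

For any compensation level in the mantle, the mantle terms cancel and isostasy reduces to e = (Σt_A − Σt_B) − (Σ(ρt)_A − Σ(ρt)_B) / ρ_m.
Σt_A = 37.6 km; Σt_B = 41.58 km; Σ(ρt)_A = 106.708; Σ(ρt)_B = 117.1274 (in km·g/cm³).
e = (37.6 − 41.58) − (106.708 − 117.1274) / 3.35 = −0.87 km.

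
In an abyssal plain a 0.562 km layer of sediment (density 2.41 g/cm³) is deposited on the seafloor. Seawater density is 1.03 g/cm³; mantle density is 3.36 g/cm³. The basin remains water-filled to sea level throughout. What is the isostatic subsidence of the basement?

0.333 km

Submarine loading: the sediment displaces seawater, and the subsidence is in turn flooded, so s (ρ_m − ρ_w) = t (ρ_sed − ρ_w).
s = 0.562 km × (2.41 − 1.03) / (3.36 − 1.03) = 0.333 km.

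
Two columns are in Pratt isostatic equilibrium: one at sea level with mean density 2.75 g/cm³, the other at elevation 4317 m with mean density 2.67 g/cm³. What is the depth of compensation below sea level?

ρ_ref D = ρ (D + h) → D (ρ_ref − ρ) = ρ h.
D = ρ h/(ρ_ref − ρ) = 2.67 × 4317 m/(2.75 − 2.67) = 144000 m.

144000 m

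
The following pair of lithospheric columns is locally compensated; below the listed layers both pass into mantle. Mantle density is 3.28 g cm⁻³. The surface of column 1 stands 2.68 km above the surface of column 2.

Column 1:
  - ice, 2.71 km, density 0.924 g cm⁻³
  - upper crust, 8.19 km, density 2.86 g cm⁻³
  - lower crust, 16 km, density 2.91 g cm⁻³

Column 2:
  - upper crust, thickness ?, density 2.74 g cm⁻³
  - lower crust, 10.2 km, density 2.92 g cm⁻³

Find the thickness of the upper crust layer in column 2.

6.08 km

Take the compensation level at the base of the deeper column (depth z_c below the surface of column 1) and equate Σ ρ_i t_i down to z_c; mantle fills any gap and the z_c terms cancel.
Column 1: 2.71×0.924 + 8.19×2.86 + 16×2.91 + (z_c − 26.9)×3.28
Column 2: 2.68×0 + x×2.74 + 10.2×2.92 + (z_c − 2.68 − 10.2 − x)×3.28
The z_c×3.28 term appears on both sides and cancels. Collect the known terms of each column as K = Σ(ρt)_known − 3.28 × (depth of known layers): K_1 = 72.48744 − 3.28×26.9 = −15.74456; K_2 = 29.784 − 3.28×(2.68 + 10.2) = −12.4624.
Balance: K_1 = K_2 − x×(3.28 − 2.74), so x = (K_2 − K_1)/(3.28 − 2.74) = 3.28216/0.54 = 6.08 km.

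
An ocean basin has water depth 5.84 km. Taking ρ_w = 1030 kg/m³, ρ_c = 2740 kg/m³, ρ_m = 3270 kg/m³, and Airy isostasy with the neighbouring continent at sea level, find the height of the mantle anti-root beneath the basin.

Isostatic balance requires: replacing crust with seawater at the top is compensated by replacing crust with mantle at the base: d (ρ_c − ρ_w) = a (ρ_m − ρ_c).
a = d (ρ_c − ρ_w)/(ρ_m − ρ_c) = 5.84 km × 1710/530 = 18.8 km.

18.8 km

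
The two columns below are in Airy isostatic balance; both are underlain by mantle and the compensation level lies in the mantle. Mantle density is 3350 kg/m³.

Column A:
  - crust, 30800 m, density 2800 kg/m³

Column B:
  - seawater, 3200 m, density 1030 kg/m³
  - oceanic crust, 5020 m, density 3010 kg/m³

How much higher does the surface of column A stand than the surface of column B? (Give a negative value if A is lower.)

For any compensation level in the mantle, the mantle terms cancel and isostasy reduces to e = (Σt_A − Σt_B) − (Σ(ρt)_A − Σ(ρt)_B) / ρ_m.
Σt_A = 30800 m; Σt_B = 8220 m; Σ(ρt)_A = 86240000; Σ(ρt)_B = 18406200 (in m·kg/m³).
e = (30800 − 8220) − (86240000 − 18406200) / 3350 = 2330 m.

2330 m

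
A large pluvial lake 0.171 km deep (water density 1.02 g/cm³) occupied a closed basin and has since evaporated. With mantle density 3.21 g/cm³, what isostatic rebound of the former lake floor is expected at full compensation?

u = d ρ_w/ρ_m = 0.171 km × 1.02/3.21 = 0.0543 km.

0.0543 km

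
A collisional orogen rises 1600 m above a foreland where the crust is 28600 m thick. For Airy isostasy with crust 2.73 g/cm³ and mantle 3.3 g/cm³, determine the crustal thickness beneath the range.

Root depth r = h ρ_c / (ρ_m − ρ_c) = 1600 m × 2.73 / 0.57 = 7663 m.
Total thickness = T + h + r = 28600 m + 1600 m + 7663 m = 37900 m.

37900 m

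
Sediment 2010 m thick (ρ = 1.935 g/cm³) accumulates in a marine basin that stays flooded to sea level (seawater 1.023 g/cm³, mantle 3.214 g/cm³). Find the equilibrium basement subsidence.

Submarine loading: the sediment displaces seawater, and the subsidence is in turn flooded, so s (ρ_m − ρ_w) = t (ρ_sed − ρ_w).
s = 2010 m × (1.935 − 1.023) / (3.214 − 1.023) = 837 m.

837 m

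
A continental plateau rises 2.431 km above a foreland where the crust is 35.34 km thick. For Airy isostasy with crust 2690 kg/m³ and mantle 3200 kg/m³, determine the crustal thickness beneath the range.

50.6 km

Root depth r = h ρ_c / (ρ_m − ρ_c) = 2.431 km × 2690 / 510 = 12.82 km.
Total thickness = T + h + r = 35.34 km + 2.431 km + 12.82 km = 50.6 km.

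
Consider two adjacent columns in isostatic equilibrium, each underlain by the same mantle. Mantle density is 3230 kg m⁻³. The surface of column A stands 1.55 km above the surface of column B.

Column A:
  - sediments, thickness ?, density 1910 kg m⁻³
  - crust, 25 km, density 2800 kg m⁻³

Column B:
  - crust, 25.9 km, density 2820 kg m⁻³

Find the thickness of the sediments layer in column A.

3.69 km

Take the compensation level at the base of the deeper column (depth z_c below the surface of column A) and equate Σ ρ_i t_i down to z_c; mantle fills any gap and the z_c terms cancel.
Column A: x×1910 + 25×2800 + (z_c − 25 − x)×3230
Column B: 1.55×0 + 25.9×2820 + (z_c − 1.55 − 25.9)×3230
The z_c×3230 term appears on both sides and cancels. Collect the known terms of each column as K = Σ(ρt)_known − 3230 × (depth of known layers): K_A = 70000 − 3230×25 = −10750; K_B = 73038 − 3230×(1.55 + 25.9) = −15625.5.
Balance: K_A − x×(3230 − 1910) = K_B, so x = (K_A − K_B)/(3230 − 1910) = 4875.5/1320 = 3.69 km.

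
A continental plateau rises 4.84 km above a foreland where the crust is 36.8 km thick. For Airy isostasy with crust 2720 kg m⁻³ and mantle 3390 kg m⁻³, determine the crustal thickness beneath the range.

61.3 km

Root depth r = h ρ_c / (ρ_m − ρ_c) = 4.84 km × 2720 / 670 = 19.65 km.
Total thickness = T + h + r = 36.8 km + 4.84 km + 19.65 km = 61.3 km.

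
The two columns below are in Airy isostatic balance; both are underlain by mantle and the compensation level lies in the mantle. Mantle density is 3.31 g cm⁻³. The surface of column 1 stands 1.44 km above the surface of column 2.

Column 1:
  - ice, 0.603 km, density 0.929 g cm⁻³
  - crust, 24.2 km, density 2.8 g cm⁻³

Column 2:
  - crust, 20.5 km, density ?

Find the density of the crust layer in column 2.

2.87 g cm⁻³

Take the compensation level at the base of the deeper column (depth z_c below the surface of column 1) and equate Σ ρ_i t_i down to z_c; mantle fills any gap and the z_c terms cancel.
Column 1: 0.603×0.929 + 24.2×2.8 + (z_c − 24.803)×3.31
Column 2: 1.44×0 + 20.5×ρ + (z_c − 1.44 − 20.5)×3.31
The z_c×3.31 term appears on both sides and cancels. Collect the known terms of each column as K = Σ(ρt)_known − 3.31 × (depth of known layers): K_1 = 68.320187 − 3.31×24.803 = −13.777743; K_2 = 0 − 3.31×(1.44 + 20.5) = −72.6214.
Balance: K_1 = K_2 + 20.5×ρ, so ρ = (K_1 − K_2)/20.5 = 58.8437/20.5 = 2.87 g cm⁻³.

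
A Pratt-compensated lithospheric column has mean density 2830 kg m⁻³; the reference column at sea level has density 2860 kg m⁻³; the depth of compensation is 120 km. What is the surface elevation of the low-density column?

ρ_ref D = ρ (D + h) → h = D (ρ_ref − ρ)/ρ.
h = 120 km × (2860 − 2830)/2830 = 1.27 km.

1.27 km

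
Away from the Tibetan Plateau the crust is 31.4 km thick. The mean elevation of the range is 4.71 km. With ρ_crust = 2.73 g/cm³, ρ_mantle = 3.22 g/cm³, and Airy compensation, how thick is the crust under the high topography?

62.4 km

Root depth r = h ρ_c / (ρ_m − ρ_c) = 4.71 km × 2.73 / 0.49 = 26.24 km.
Total thickness = T + h + r = 31.4 km + 4.71 km + 26.24 km = 62.4 km.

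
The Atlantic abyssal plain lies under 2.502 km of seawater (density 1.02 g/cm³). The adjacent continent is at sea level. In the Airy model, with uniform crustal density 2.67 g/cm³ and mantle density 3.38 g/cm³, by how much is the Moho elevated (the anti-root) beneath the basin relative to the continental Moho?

5.81 km

For local isostatic compensation: replacing crust with seawater at the top is compensated by replacing crust with mantle at the base: d (ρ_c − ρ_w) = a (ρ_m − ρ_c).
a = d (ρ_c − ρ_w)/(ρ_m − ρ_c) = 2.502 km × 1.65/0.71 = 5.81 km.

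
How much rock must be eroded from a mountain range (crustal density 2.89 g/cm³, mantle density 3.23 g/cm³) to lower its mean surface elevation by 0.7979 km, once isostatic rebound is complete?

Net drop Δ = e − u = e − e ρ_c/ρ_m = e (ρ_m − ρ_c)/ρ_m.
e = Δ ρ_m/(ρ_m − ρ_c) = 0.7979 km × 3.23/0.34 = 7.58 km.

7.58 km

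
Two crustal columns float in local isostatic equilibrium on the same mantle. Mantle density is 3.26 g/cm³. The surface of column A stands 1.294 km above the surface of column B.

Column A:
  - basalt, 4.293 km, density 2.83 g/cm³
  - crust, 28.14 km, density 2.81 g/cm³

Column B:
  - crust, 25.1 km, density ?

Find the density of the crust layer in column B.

2.85 g/cm³

Take the compensation level at the base of the deeper column (depth z_c below the surface of column A) and equate Σ ρ_i t_i down to z_c; mantle fills any gap and the z_c terms cancel.
Column A: 4.293×2.83 + 28.14×2.81 + (z_c − 32.433)×3.26
Column B: 1.294×0 + 25.1×ρ + (z_c − 1.294 − 25.1)×3.26
The z_c×3.26 term appears on both sides and cancels. Collect the known terms of each column as K = Σ(ρt)_known − 3.26 × (depth of known layers): K_A = 91.22259 − 3.26×32.433 = −14.50899; K_B = 0 − 3.26×(1.294 + 25.1) = −86.04444.
Balance: K_A = K_B + 25.1×ρ, so ρ = (K_A − K_B)/25.1 = 71.5354/25.1 = 2.85 g/cm³.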